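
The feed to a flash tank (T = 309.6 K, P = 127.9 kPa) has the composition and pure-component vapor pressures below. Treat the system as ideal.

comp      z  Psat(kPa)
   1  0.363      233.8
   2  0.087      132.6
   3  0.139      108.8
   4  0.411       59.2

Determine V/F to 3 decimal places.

V/F = 0.177

Raoult's law: Kᵢ = Pᵢˢᵃᵗ/P = Pᵢˢᵃᵗ/127.9.
  K_1 = 233.8/127.9 = 1.82799, K_2 = 132.6/127.9 = 1.03675, K_3 = 108.8/127.9 = 0.85066, K_4 = 59.2/127.9 = 0.46286
Material balance + equilibrium reduce to Σ zᵢ(Kᵢ−1)/(1+V/F(Kᵢ−1)) = 0.
Feasibility: ΣzᵢKᵢ = 1.062, Σzᵢ/Kᵢ = 1.334 — both > 1, two phases present.
Iterate (Newton) starting at V/F = 0.5:
  V/F = 0.500: g = -0.1086, g' = -0.350 → V/F = 0.190
  V/F = 0.190: g = -0.0042, g' = -0.336 → V/F = 0.177
Converged at V/F = 0.177.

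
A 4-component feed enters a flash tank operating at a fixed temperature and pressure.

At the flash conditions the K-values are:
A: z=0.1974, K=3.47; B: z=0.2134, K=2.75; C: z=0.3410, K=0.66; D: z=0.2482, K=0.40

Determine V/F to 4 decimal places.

Material balance + equilibrium reduce to Σ zᵢ(Kᵢ−1)/(1+V/F(Kᵢ−1)) = 0.
Check two-phase: ΣzᵢKᵢ = 1.5962 > 1 and Σzᵢ/Kᵢ = 1.2717 > 1, so g(0) = 0.5962 > 0 and g(1) = -0.2717 < 0.
Newton iteration, V/F⁰ = 0.59:
  V/F = 0.5900: g = 0.00660, g' = -0.6334 → V/F = 0.6004
Converged at V/F = 0.6004.

V/F = 0.6004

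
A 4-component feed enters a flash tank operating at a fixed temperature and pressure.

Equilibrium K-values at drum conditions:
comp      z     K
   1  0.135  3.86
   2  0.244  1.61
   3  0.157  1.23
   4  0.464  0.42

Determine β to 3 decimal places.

β = 0.369

Rachford–Rice: g(β) = Σ zᵢ(Kᵢ−1)/(1+β(Kᵢ−1)) = 0.
Check two-phase: ΣzᵢKᵢ = 1.302 > 1 and Σzᵢ/Kᵢ = 1.419 > 1, so g(0) = 0.302 > 0 and g(1) = -0.419 < 0.
Iterate (Newton) starting at β = 0.5:
  β = 0.500: g = -0.0737, g' = -0.557 → β = 0.368
  β = 0.368: g = 0.0011, g' = -0.582 → β = 0.369
Converged at β = 0.369.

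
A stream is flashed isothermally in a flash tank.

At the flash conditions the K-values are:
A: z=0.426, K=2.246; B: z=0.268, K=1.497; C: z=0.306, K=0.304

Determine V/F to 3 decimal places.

Rachford–Rice: g(V/F) = Σ zᵢ(Kᵢ−1)/(1+V/F(Kᵢ−1)) = 0.
Check two-phase: ΣzᵢKᵢ = 1.451 > 1 and Σzᵢ/Kᵢ = 1.375 > 1, so g(0) = 0.451 > 0 and g(1) = -0.375 < 0.
Newton iteration, V/F⁰ = 0.5:
  V/F = 0.500: g = 0.1071, g' = -0.642 → V/F = 0.667
  V/F = 0.667: g = -0.0074, g' = -0.751 → V/F = 0.657
Converged at V/F = 0.657.

V/F = 0.657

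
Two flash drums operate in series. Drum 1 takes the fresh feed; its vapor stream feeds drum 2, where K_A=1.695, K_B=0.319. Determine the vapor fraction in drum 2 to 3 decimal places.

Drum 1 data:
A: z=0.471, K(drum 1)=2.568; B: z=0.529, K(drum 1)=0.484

V/F (drum 2) = 0.410

Drum 1:
Rachford–Rice: g(ψ₁) = Σ zᵢ(Kᵢ−1)/(1+ψ₁(Kᵢ−1)) = 0.
Check two-phase: ΣzᵢKᵢ = 1.466 > 1 and Σzᵢ/Kᵢ = 1.276 > 1, so g(0) = 0.466 > 0 and g(1) = -0.276 < 0.
Binary case is linear: z₁(K₁−1)(1+ψ₁(K₂−1)) + z₂(K₂−1)(1+ψ₁(K₁−1)) = 0
⇒ ψ₁ = [z₁(K₁−1)+z₂(K₂−1)] / [−(K₁−1)(K₂−1)] = 0.4656/0.8091 = 0.575
Drum-1 compositions:
  A: x = 0.248, y = 0.636
  B: x = 0.752, y = 0.364
Drum-2 feed = drum-1 vapor: z₂ = (0.6358, 0.3642).
Drum 2:
Let ψ₂ = V/F and solve Σ zᵢ(Kᵢ−1)/(1+ψ₂(Kᵢ−1)) = 0.
Feasibility: ΣzᵢKᵢ = 1.194, Σzᵢ/Kᵢ = 1.517 — both > 1, two phases present.
Binary case is linear: z₁(K₁−1)(1+ψ₂(K₂−1)) + z₂(K₂−1)(1+ψ₂(K₁−1)) = 0
⇒ ψ₂ = [z₁(K₁−1)+z₂(K₂−1)] / [−(K₁−1)(K₂−1)] = 0.1939/0.4733 = 0.410
  A: x = 0.495, y = 0.839
  B: x = 0.505, y = 0.161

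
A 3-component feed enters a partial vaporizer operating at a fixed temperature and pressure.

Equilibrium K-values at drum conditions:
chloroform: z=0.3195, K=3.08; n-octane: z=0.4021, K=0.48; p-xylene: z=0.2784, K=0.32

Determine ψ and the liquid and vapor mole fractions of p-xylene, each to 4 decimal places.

Material balance + equilibrium reduce to Σ zᵢ(Kᵢ−1)/(1+ψ(Kᵢ−1)) = 0.
g(0) = ΣzᵢKᵢ − 1 = 0.2662 and g(1) = 1 − Σzᵢ/Kᵢ = -0.8114, so a root lies in (0, 1).
Newton–Raphson from ψ = 0.52:
  ψ = 0.5200: g = -0.26020, g' = -0.8314 → ψ = 0.2070
  ψ = 0.2070: g = 0.00989, g' = -0.9863 → ψ = 0.2170
  ψ = 0.2170: g = 0.00008, g' = -0.9715 → ψ = 0.2171
Converged at ψ = 0.2171.
Compositions from xᵢ = zᵢ/(1+ψ(Kᵢ−1)), yᵢ = Kᵢxᵢ:
  chloroform: x = 0.2201, y = 0.6779
  n-octane: x = 0.4533, y = 0.2176
  p-xylene: x = 0.3266, y = 0.1045

ψ = 0.2171, x_p-xylene = 0.3266, y_p-xylene = 0.1045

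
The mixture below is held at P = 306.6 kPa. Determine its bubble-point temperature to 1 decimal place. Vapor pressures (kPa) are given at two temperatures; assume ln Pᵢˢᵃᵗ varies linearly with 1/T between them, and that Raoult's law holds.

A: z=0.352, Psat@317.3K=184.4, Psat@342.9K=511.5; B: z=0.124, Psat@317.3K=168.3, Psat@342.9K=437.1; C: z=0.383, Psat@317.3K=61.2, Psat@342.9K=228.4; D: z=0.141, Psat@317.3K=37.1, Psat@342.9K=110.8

T = 340.5 K

Bubble-point temperature: ΣzᵢPᵢˢᵃᵗ(T) = P. Interpolate ln Pᵢˢᵃᵗ = aᵢ + bᵢ/T.
  T = 317.3 K: ΣzᵢPᵢˢᵃᵗ = 114.45 kPa
  T = 342.9 K: ΣzᵢPᵢˢᵃᵗ = 337.35 kPa
  T = 330.1 K: ΣzᵢPᵢˢᵃᵗ = 200.21 kPa
  T = 336.5 K: ΣzᵢPᵢˢᵃᵗ = 261.04 kPa
  T = 339.7 K: ΣzᵢPᵢˢᵃᵗ = 297.07 kPa
  T = 341.3 K: ΣzᵢPᵢˢᵃᵗ = 316.65 kPa
Interpolating between 339.7 K and 341.3 K gives T ≈ 340.5 K.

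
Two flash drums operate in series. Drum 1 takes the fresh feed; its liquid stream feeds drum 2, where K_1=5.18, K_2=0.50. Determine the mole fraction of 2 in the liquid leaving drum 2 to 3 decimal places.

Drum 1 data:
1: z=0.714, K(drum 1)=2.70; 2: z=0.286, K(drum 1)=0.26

x_2 (drum 2) = 0.893

Drum 1:
Rachford–Rice: g(ψ₁) = Σ zᵢ(Kᵢ−1)/(1+ψ₁(Kᵢ−1)) = 0.
g(0) = ΣzᵢKᵢ − 1 = 1.002 and g(1) = 1 − Σzᵢ/Kᵢ = -0.364, so a root lies in (0, 1).
Binary case is linear: z₁(K₁−1)(1+ψ₁(K₂−1)) + z₂(K₂−1)(1+ψ₁(K₁−1)) = 0
⇒ ψ₁ = [z₁(K₁−1)+z₂(K₂−1)] / [−(K₁−1)(K₂−1)] = 1.0022/1.2580 = 0.797
Drum-1 compositions:
  1: x = 0.303, y = 0.819
  2: x = 0.697, y = 0.181
Drum-2 feed = drum-1 liquid: z₂ = (0.3033, 0.6967).
Drum 2:
Iterate (Newton) starting at ψ₂ = 0.61:
  ψ₂ = 0.610: g = -0.1441, g' = -0.781 → ψ₂ = 0.425
  ψ₂ = 0.425: g = 0.0137, g' = -0.967 → ψ₂ = 0.440
Converged at ψ₂ = 0.440.
  1: x = 0.107, y = 0.553
  2: x = 0.893, y = 0.447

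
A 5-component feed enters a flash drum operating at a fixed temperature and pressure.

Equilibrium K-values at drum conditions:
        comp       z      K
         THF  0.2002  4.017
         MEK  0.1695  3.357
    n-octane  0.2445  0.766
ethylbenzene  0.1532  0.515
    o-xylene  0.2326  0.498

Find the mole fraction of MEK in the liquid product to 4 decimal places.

Rachford–Rice: g(ψ) = Σ zᵢ(Kᵢ−1)/(1+ψ(Kᵢ−1)) = 0.
g(0) = ΣzᵢKᵢ − 1 = 0.7552 and g(1) = 1 − Σzᵢ/Kᵢ = -0.1841, so a root lies in (0, 1).
Newton iteration, ψ⁰ = 0.33:
  ψ = 0.3300: g = 0.23698, g' = -0.9065 → ψ = 0.5914
  ψ = 0.5914: g = 0.04716, g' = -0.6068 → ψ = 0.6691
  ψ = 0.6691: g = 0.00145, g' = -0.5725 → ψ = 0.6717
Converged at ψ = 0.6717.
Compositions from xᵢ = zᵢ/(1+ψ(Kᵢ−1)), yᵢ = Kᵢxᵢ:
  THF: x = 0.0662, y = 0.2657
  MEK: x = 0.0656, y = 0.2203
  n-octane: x = 0.2901, y = 0.2222
  ethylbenzene: x = 0.2272, y = 0.1170
  o-xylene: x = 0.3509, y = 0.1748

x_MEK = 0.0656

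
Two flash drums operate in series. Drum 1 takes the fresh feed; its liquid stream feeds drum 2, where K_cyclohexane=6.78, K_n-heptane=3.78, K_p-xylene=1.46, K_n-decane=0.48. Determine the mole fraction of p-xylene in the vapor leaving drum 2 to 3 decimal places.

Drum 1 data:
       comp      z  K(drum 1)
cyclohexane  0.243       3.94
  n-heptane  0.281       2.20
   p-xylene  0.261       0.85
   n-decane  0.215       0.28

y_p-xylene (drum 2) = 0.340

Drum 1:
Material balance + equilibrium reduce to Σ zᵢ(Kᵢ−1)/(1+ψ₁(Kᵢ−1)) = 0.
Check two-phase: ΣzᵢKᵢ = 1.858 > 1 and Σzᵢ/Kᵢ = 1.264 > 1, so g(0) = 0.858 > 0 and g(1) = -0.264 < 0.
Iterate (Newton) starting at ψ₁ = 0.39:
  ψ₁ = 0.390: g = 0.3057, g' = -0.866 → ψ₁ = 0.743
  ψ₁ = 0.743: g = 0.0256, g' = -0.843 → ψ₁ = 0.773
Converged at ψ₁ = 0.773.
Drum-1 compositions:
  cyclohexane: x = 0.074, y = 0.293
  n-heptane: x = 0.146, y = 0.321
  p-xylene: x = 0.295, y = 0.251
  n-decane: x = 0.485, y = 0.136
Drum-2 feed = drum-1 liquid: z₂ = (0.0743, 0.1458, 0.2952, 0.4847).
Drum 2:
Material balance + equilibrium reduce to Σ zᵢ(Kᵢ−1)/(1+ψ₂(Kᵢ−1)) = 0.
g(0) = ΣzᵢKᵢ − 1 = 0.718 and g(1) = 1 − Σzᵢ/Kᵢ = -0.262, so a root lies in (0, 1).
Newton–Raphson from ψ₂ = 0.59:
  ψ₂ = 0.590: g = -0.0060, g' = -0.601 → ψ₂ = 0.580
Converged at ψ₂ = 0.580.
  cyclohexane: x = 0.017, y = 0.116
  n-heptane: x = 0.056, y = 0.211
  p-xylene: x = 0.233, y = 0.340
  n-decane: x = 0.694, y = 0.333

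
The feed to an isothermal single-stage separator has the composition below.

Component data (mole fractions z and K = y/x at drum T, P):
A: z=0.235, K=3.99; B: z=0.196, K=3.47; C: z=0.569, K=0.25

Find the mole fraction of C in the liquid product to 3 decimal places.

Newton iteration, V/F⁰ = 0.5:
  V/F = 0.500: g = -0.1846, g' = -1.396 → V/F = 0.368
  V/F = 0.368: g = -0.0010, g' = -1.415 → V/F = 0.367
Converged at V/F = 0.367.
Compositions from xᵢ = zᵢ/(1+V/F(Kᵢ−1)), yᵢ = Kᵢxᵢ:
  A: x = 0.112, y = 0.447
  B: x = 0.103, y = 0.357
  C: x = 0.785, y = 0.196

x_C = 0.785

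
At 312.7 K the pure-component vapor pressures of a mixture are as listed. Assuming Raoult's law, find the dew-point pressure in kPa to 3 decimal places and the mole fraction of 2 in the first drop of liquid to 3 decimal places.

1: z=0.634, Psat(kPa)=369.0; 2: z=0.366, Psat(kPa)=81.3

At the dew point ψ → 1, so Σzᵢ/Kᵢ = 1 with Kᵢ = Pᵢˢᵃᵗ/P ⇒ 1/P = Σzᵢ/Pᵢˢᵃᵗ.
1/P = 0.634/369.0 + 0.366/81.3 = 0.006220 ⇒ P = 160.772 kPa
xᵢ = zᵢP/Pᵢˢᵃᵗ ⇒ x_2 = 0.366·160.772/81.3 = 0.724

Pdew = 160.772 kPa, x_2 = 0.724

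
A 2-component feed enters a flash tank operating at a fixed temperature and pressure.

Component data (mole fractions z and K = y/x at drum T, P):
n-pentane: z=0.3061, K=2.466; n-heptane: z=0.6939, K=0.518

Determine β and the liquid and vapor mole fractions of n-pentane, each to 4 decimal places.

β = 0.1617, x_n-pentane = 0.2474, y_n-pentane = 0.6102

Material balance + equilibrium reduce to Σ zᵢ(Kᵢ−1)/(1+β(Kᵢ−1)) = 0.
g(0) = ΣzᵢKᵢ − 1 = 0.1143 and g(1) = 1 − Σzᵢ/Kᵢ = -0.4637, so a root lies in (0, 1).
Binary case is linear: z₁(K₁−1)(1+β(K₂−1)) + z₂(K₂−1)(1+β(K₁−1)) = 0
⇒ β = [z₁(K₁−1)+z₂(K₂−1)] / [−(K₁−1)(K₂−1)] = 0.11428/0.70661 = 0.1617
Compositions from xᵢ = zᵢ/(1+β(Kᵢ−1)), yᵢ = Kᵢxᵢ:
  n-pentane: x = 0.2474, y = 0.6102
  n-heptane: x = 0.7526, y = 0.3898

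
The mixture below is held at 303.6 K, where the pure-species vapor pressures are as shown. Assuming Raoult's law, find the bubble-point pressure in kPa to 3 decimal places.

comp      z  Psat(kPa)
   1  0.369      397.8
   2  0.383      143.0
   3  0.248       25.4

At the bubble point ψ → 0, so ΣzᵢKᵢ = 1 with Kᵢ = Pᵢˢᵃᵗ/P ⇒ P = ΣzᵢPᵢˢᵃᵗ.
P = 0.369·397.8 + 0.383·143.0 + 0.248·25.4 = 207.856 kPa

Pbub = 207.856 kPa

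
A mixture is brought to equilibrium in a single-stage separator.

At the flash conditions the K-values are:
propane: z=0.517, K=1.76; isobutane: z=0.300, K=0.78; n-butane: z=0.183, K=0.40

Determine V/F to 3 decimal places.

V/F = 0.668

Rachford–Rice: g(V/F) = Σ zᵢ(Kᵢ−1)/(1+V/F(Kᵢ−1)) = 0.
Check two-phase: ΣzᵢKᵢ = 1.217 > 1 and Σzᵢ/Kᵢ = 1.136 > 1, so g(0) = 0.217 > 0 and g(1) = -0.136 < 0.
Iterate (Newton) starting at V/F = 0.5:
  V/F = 0.500: g = 0.0537, g' = -0.310 → V/F = 0.673
  V/F = 0.673: g = -0.0018, g' = -0.336 → V/F = 0.668
Converged at V/F = 0.668.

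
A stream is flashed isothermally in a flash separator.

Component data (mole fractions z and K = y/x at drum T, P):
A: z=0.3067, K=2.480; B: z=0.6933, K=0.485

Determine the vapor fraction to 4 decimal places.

Material balance + equilibrium reduce to Σ zᵢ(Kᵢ−1)/(1+ψ(Kᵢ−1)) = 0.
Feasibility: ΣzᵢKᵢ = 1.0969, Σzᵢ/Kᵢ = 1.5532 — both > 1, two phases present.
Binary case is linear: z₁(K₁−1)(1+ψ(K₂−1)) + z₂(K₂−1)(1+ψ(K₁−1)) = 0
⇒ ψ = [z₁(K₁−1)+z₂(K₂−1)] / [−(K₁−1)(K₂−1)] = 0.09687/0.76220 = 0.1271

ψ = 0.1271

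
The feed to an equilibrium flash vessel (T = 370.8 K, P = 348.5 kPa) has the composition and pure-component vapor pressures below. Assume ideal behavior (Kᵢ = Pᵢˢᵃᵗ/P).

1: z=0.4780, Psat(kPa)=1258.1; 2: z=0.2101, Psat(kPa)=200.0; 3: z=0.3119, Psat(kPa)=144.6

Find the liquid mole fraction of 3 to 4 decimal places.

Raoult's law: Kᵢ = Pᵢˢᵃᵗ/P = Pᵢˢᵃᵗ/348.5.
  K_1 = 1258.1/348.5 = 3.610043, K_2 = 200.0/348.5 = 0.573888, K_3 = 144.6/348.5 = 0.414921
Material balance + equilibrium reduce to Σ zᵢ(Kᵢ−1)/(1+β(Kᵢ−1)) = 0.
Check two-phase: ΣzᵢKᵢ = 1.9756 > 1 and Σzᵢ/Kᵢ = 1.2502 > 1, so g(0) = 0.9756 > 0 and g(1) = -0.2502 < 0.
Newton iteration, β⁰ = 0.48:
  β = 0.4800: g = 0.18750, g' = -0.9083 → β = 0.6864
  β = 0.6864: g = 0.01541, g' = -0.7922 → β = 0.7059
Converged at β = 0.7059.
Compositions from xᵢ = zᵢ/(1+β(Kᵢ−1)), yᵢ = Kᵢxᵢ:
  1: x = 0.1682, y = 0.6071
  2: x = 0.3005, y = 0.1724
  3: x = 0.5314, y = 0.2205

x_3 = 0.5314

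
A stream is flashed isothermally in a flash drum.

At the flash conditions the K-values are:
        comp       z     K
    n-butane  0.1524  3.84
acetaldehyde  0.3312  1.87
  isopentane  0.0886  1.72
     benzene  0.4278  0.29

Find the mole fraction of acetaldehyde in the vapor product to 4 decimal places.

y_acetaldehyde = 0.4454

Rachford–Rice: g(ψ) = Σ zᵢ(Kᵢ−1)/(1+ψ(Kᵢ−1)) = 0.
g(0) = ΣzᵢKᵢ − 1 = 0.4810 and g(1) = 1 − Σzᵢ/Kᵢ = -0.7435, so a root lies in (0, 1).
Newton iteration, ψ⁰ = 0.5:
  ψ = 0.5000: g = -0.04436, g' = -0.8748 → ψ = 0.4493
  ψ = 0.4493: g = -0.00049, g' = -0.8581 → ψ = 0.4487
Converged at ψ = 0.4487.
Compositions from xᵢ = zᵢ/(1+ψ(Kᵢ−1)), yᵢ = Kᵢxᵢ:
  n-butane: x = 0.0670, y = 0.2573
  acetaldehyde: x = 0.2382, y = 0.4454
  isopentane: x = 0.0670, y = 0.1152
  benzene: x = 0.6278, y = 0.1821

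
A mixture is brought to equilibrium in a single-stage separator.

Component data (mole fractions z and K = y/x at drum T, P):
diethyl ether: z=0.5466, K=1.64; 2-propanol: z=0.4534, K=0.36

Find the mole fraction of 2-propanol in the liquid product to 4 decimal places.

x_2-propanol = 0.5000

Material balance + equilibrium reduce to Σ zᵢ(Kᵢ−1)/(1+ψ(Kᵢ−1)) = 0.
Feasibility: ΣzᵢKᵢ = 1.0596, Σzᵢ/Kᵢ = 1.5927 — both > 1, two phases present.
Binary case is linear: z₁(K₁−1)(1+ψ(K₂−1)) + z₂(K₂−1)(1+ψ(K₁−1)) = 0
⇒ ψ = [z₁(K₁−1)+z₂(K₂−1)] / [−(K₁−1)(K₂−1)] = 0.05965/0.40960 = 0.1456
Compositions from xᵢ = zᵢ/(1+ψ(Kᵢ−1)), yᵢ = Kᵢxᵢ:
  diethyl ether: x = 0.5000, y = 0.8200
  2-propanol: x = 0.5000, y = 0.1800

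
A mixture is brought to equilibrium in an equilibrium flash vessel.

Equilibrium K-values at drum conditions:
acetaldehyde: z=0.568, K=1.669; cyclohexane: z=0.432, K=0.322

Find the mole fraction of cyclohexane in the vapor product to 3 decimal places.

y_cyclohexane = 0.160

Binary case is linear: z₁(K₁−1)(1+V/F(K₂−1)) + z₂(K₂−1)(1+V/F(K₁−1)) = 0
⇒ V/F = [z₁(K₁−1)+z₂(K₂−1)] / [−(K₁−1)(K₂−1)] = 0.0871/0.4536 = 0.192
Compositions from xᵢ = zᵢ/(1+V/F(Kᵢ−1)), yᵢ = Kᵢxᵢ:
  acetaldehyde: x = 0.503, y = 0.840
  cyclohexane: x = 0.497, y = 0.160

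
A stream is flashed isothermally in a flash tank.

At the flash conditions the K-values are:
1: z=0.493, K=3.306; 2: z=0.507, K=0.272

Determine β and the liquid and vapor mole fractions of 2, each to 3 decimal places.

β = 0.457, x_2 = 0.760, y_2 = 0.207

Rachford–Rice: g(β) = Σ zᵢ(Kᵢ−1)/(1+β(Kᵢ−1)) = 0.
g(0) = ΣzᵢKᵢ − 1 = 0.768 and g(1) = 1 − Σzᵢ/Kᵢ = -1.013, so a root lies in (0, 1).
Binary case is linear: z₁(K₁−1)(1+β(K₂−1)) + z₂(K₂−1)(1+β(K₁−1)) = 0
⇒ β = [z₁(K₁−1)+z₂(K₂−1)] / [−(K₁−1)(K₂−1)] = 0.7678/1.6788 = 0.457
Compositions from xᵢ = zᵢ/(1+β(Kᵢ−1)), yᵢ = Kᵢxᵢ:
  1: x = 0.240, y = 0.793
  2: x = 0.760, y = 0.207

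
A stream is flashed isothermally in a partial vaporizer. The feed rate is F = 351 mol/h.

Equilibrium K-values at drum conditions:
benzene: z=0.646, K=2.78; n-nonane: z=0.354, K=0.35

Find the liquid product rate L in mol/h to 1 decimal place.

L = 72.0 mol/h

Newton–Raphson from V/F = 0.5:
  V/F = 0.500: g = 0.2675, g' = -0.901 → V/F = 0.797
  V/F = 0.797: g = -0.0018, g' = -0.994 → V/F = 0.795
Converged at V/F = 0.795.
Then V = V/F·F = 0.7950·351 = 279.0 mol/h and L = F − V = 72.0 mol/h.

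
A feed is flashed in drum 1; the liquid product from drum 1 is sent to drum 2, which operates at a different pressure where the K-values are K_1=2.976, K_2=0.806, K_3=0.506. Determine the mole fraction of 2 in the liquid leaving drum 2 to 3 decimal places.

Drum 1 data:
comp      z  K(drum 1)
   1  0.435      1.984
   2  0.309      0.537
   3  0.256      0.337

Drum 1:
Rachford–Rice: g(ψ₁) = Σ zᵢ(Kᵢ−1)/(1+ψ₁(Kᵢ−1)) = 0.
Check two-phase: ΣzᵢKᵢ = 1.115 > 1 and Σzᵢ/Kᵢ = 1.554 > 1, so g(0) = 0.115 > 0 and g(1) = -0.554 < 0.
Newton–Raphson from ψ₁ = 0.61:
  ψ₁ = 0.610: g = -0.2169, g' = -0.610 → ψ₁ = 0.255
  ψ₁ = 0.255: g = -0.0241, g' = -0.517 → ψ₁ = 0.208
Converged at ψ₁ = 0.208.
Drum-1 compositions:
  1: x = 0.361, y = 0.716
  2: x = 0.342, y = 0.184
  3: x = 0.297, y = 0.100
Drum-2 feed = drum-1 liquid: z₂ = (0.3610, 0.3420, 0.2970).
Drum 2:
Rachford–Rice: g(ψ₂) = Σ zᵢ(Kᵢ−1)/(1+ψ₂(Kᵢ−1)) = 0.
Feasibility: ΣzᵢKᵢ = 1.500, Σzᵢ/Kᵢ = 1.133 — both > 1, two phases present.
Newton–Raphson from ψ₂ = 0.5:
  ψ₂ = 0.500: g = 0.0905, g' = -0.500 → ψ₂ = 0.681
  ψ₂ = 0.681: g = 0.0066, g' = -0.438 → ψ₂ = 0.696
Converged at ψ₂ = 0.696.
  1: x = 0.152, y = 0.452
  2: x = 0.395, y = 0.319
  3: x = 0.453, y = 0.229

x_2 (drum 2) = 0.395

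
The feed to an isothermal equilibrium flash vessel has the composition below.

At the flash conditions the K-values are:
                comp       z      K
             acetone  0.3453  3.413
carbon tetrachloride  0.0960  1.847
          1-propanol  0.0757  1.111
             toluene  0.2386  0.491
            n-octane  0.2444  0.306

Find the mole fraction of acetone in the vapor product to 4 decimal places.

y_acetone = 0.5204

Newton–Raphson from V/F = 0.44:
  V/F = 0.4400: g = 0.07071, g' = -0.8570 → V/F = 0.5225
  V/F = 0.5225: g = 0.00129, g' = -0.8318 → V/F = 0.5241
Converged at V/F = 0.5241.
Compositions from xᵢ = zᵢ/(1+V/F(Kᵢ−1)), yᵢ = Kᵢxᵢ:
  acetone: x = 0.1525, y = 0.5204
  carbon tetrachloride: x = 0.0665, y = 0.1228
  1-propanol: x = 0.0715, y = 0.0795
  toluene: x = 0.3254, y = 0.1598
  n-octane: x = 0.3841, y = 0.1175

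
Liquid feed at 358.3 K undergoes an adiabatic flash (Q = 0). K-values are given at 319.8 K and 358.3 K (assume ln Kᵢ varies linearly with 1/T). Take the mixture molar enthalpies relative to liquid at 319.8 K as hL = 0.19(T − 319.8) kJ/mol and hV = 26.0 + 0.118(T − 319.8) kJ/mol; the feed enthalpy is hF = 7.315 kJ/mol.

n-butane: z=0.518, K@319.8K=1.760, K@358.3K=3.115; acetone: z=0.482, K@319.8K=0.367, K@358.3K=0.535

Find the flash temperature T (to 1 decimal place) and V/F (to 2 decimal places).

Adiabatic flash: solve Rachford–Rice at each trial T, then check hF = ψ·hV(T) + (1−ψ)·hL(T).
  T = 319.8 K: K = (1.760, 0.367), RR gives ψ = 0.184, H_out = 4.787 kJ/mol
  T = 358.3 K: K = (3.115, 0.535), RR gives ψ = 0.886, H_out = 27.897 kJ/mol
  T = 339.1 K: K = (2.381, 0.448), RR gives ψ = 0.590, H_out = 18.179 kJ/mol
  T = 329.5 K: K = (2.058, 0.407), RR gives ψ = 0.418, H_out = 12.415 kJ/mol
  T = 324.6 K: K = (1.904, 0.387), RR gives ψ = 0.311, H_out = 8.894 kJ/mol
  T = 322.2 K: K = (1.831, 0.377), RR gives ψ = 0.251, H_out = 6.941 kJ/mol
  T = 323.4 K: K = (1.867, 0.382), RR gives ψ = 0.282, H_out = 7.940 kJ/mol
Linear interpolation between T = 322.2 (H_out = 6.941) and T = 323.4 (H_out = 7.940) on hF = 7.315 gives T ≈ 322.6 K, at which ψ = 0.26.

T = 322.6 K, V/F = 0.26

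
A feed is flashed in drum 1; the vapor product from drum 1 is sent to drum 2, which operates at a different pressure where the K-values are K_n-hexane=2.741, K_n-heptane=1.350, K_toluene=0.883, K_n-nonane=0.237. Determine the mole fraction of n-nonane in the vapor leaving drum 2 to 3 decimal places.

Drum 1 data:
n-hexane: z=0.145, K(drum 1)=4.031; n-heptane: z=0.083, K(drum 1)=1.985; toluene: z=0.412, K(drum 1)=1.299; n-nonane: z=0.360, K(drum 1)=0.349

y_n-nonane (drum 2) = 0.065

Drum 1:
Let ψ₁ = V/F and solve Σ zᵢ(Kᵢ−1)/(1+ψ₁(Kᵢ−1)) = 0.
g(0) = ΣzᵢKᵢ − 1 = 0.410 and g(1) = 1 − Σzᵢ/Kᵢ = -0.426, so a root lies in (0, 1).
Iterate (Newton) starting at ψ₁ = 0.65:
  ψ₁ = 0.650: g = -0.1053, g' = -0.665 → ψ₁ = 0.492
  ψ₁ = 0.492: g = -0.0057, g' = -0.609 → ψ₁ = 0.482
Converged at ψ₁ = 0.482.
Drum-1 compositions:
  n-hexane: x = 0.059, y = 0.237
  n-heptane: x = 0.056, y = 0.112
  toluene: x = 0.360, y = 0.468
  n-nonane: x = 0.525, y = 0.183
Drum-2 feed = drum-1 vapor: z₂ = (0.2374, 0.1117, 0.4677, 0.1831).
Drum 2:
Rachford–Rice: g(ψ₂) = Σ zᵢ(Kᵢ−1)/(1+ψ₂(Kᵢ−1)) = 0.
Feasibility: ΣzᵢKᵢ = 1.258, Σzᵢ/Kᵢ = 1.472 — both > 1, two phases present.
Iterate (Newton) starting at ψ₂ = 0.5:
  ψ₂ = 0.500: g = -0.0298, g' = -0.502 → ψ₂ = 0.441
  ψ₂ = 0.441: g = -0.0004, g' = -0.490 → ψ₂ = 0.440
Converged at ψ₂ = 0.440.
  n-hexane: x = 0.134, y = 0.369
  n-heptane: x = 0.097, y = 0.131
  toluene: x = 0.493, y = 0.435
  n-nonane: x = 0.276, y = 0.065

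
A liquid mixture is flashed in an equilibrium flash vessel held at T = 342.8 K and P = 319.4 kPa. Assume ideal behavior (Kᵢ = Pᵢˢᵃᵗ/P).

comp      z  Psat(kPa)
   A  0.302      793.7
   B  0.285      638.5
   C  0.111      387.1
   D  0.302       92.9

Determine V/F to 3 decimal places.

V/F = 0.680

Raoult's law: Kᵢ = Pᵢˢᵃᵗ/P = Pᵢˢᵃᵗ/319.4.
  K_A = 793.7/319.4 = 2.48497, K_B = 638.5/319.4 = 1.99906, K_C = 387.1/319.4 = 1.21196, K_D = 92.9/319.4 = 0.29086
Material balance + equilibrium reduce to Σ zᵢ(Kᵢ−1)/(1+V/F(Kᵢ−1)) = 0.
Feasibility: ΣzᵢKᵢ = 1.543, Σzᵢ/Kᵢ = 1.394 — both > 1, two phases present.
Newton iteration, V/F⁰ = 0.5:
  V/F = 0.500: g = 0.1367, g' = -0.714 → V/F = 0.691
  V/F = 0.691: g = -0.0099, g' = -0.850 → V/F = 0.680
Converged at V/F = 0.680.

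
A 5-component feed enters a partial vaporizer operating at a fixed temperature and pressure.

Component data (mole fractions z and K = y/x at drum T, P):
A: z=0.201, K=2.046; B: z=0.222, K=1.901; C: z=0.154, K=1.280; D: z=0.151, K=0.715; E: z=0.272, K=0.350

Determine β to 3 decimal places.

Rachford–Rice: g(β) = Σ zᵢ(Kᵢ−1)/(1+β(Kᵢ−1)) = 0.
Feasibility: ΣzᵢKᵢ = 1.234, Σzᵢ/Kᵢ = 1.324 — both > 1, two phases present.
Iterate (Newton) starting at β = 0.44:
  β = 0.440: g = 0.0288, g' = -0.447 → β = 0.504
Converged at β = 0.504.

β = 0.504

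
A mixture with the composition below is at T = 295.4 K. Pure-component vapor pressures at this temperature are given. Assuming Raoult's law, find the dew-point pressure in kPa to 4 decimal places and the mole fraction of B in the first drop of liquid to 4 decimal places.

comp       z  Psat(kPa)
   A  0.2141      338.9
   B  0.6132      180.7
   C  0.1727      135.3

At the dew point ψ → 1, so Σzᵢ/Kᵢ = 1 with Kᵢ = Pᵢˢᵃᵗ/P ⇒ 1/P = Σzᵢ/Pᵢˢᵃᵗ.
1/P = 0.2141/338.9 + 0.6132/180.7 + 0.1727/135.3 = 0.0053016 ⇒ P = 188.6208 kPa
xᵢ = zᵢP/Pᵢˢᵃᵗ ⇒ x_B = 0.6132·188.6208/180.7 = 0.6401

Pdew = 188.6208 kPa, x_B = 0.6401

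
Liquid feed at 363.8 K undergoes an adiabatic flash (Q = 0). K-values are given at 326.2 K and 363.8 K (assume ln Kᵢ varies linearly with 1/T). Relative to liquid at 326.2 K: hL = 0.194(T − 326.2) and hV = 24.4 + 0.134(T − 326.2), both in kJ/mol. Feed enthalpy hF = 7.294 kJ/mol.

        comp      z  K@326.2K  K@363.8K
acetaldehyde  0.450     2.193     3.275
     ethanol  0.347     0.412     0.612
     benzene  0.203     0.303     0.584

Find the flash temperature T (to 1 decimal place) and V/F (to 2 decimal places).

Adiabatic flash: solve Rachford–Rice at each trial T, then check hF = ψ·hV(T) + (1−ψ)·hL(T).
  T = 326.2 K: K = (2.193, 0.412, 0.303), RR gives ψ = 0.254, H_out = 6.205 kJ/mol
  T = 363.8 K: K = (3.275, 0.612, 0.584), RR gives ψ = 0.887, H_out = 26.941 kJ/mol
  T = 345.0 K: K = (2.709, 0.508, 0.428), RR gives ψ = 0.539, H_out = 16.190 kJ/mol
  T = 335.6 K: K = (2.445, 0.459, 0.362), RR gives ψ = 0.398, H_out = 11.301 kJ/mol
  T = 330.9 K: K = (2.317, 0.435, 0.332), RR gives ψ = 0.327, H_out = 8.805 kJ/mol
  T = 328.5 K: K = (2.253, 0.423, 0.317), RR gives ψ = 0.290, H_out = 7.494 kJ/mol
Linear interpolation between T = 326.2 (H_out = 6.205) and T = 328.5 (H_out = 7.494) on hF = 7.294 gives T ≈ 328.1 K, at which ψ = 0.28.

T = 328.1 K, V/F = 0.28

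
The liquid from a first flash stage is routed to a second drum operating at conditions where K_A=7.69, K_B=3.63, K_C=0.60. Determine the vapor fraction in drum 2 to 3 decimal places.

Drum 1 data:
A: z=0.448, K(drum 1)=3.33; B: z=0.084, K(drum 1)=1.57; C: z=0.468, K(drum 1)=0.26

Drum 1:
Material balance + equilibrium reduce to Σ zᵢ(Kᵢ−1)/(1+ψ₁(Kᵢ−1)) = 0.
Check two-phase: ΣzᵢKᵢ = 1.745 > 1 and Σzᵢ/Kᵢ = 1.988 > 1, so g(0) = 0.745 > 0 and g(1) = -0.988 < 0.
Newton iteration, ψ₁⁰ = 0.5:
  ψ₁ = 0.500: g = -0.0303, g' = -1.181 → ψ₁ = 0.474
Converged at ψ₁ = 0.474.
Drum-1 compositions:
  A: x = 0.213, y = 0.709
  B: x = 0.066, y = 0.104
  C: x = 0.721, y = 0.187
Drum-2 feed = drum-1 liquid: z₂ = (0.2128, 0.0661, 0.7210).
Drum 2:
Let ψ₂ = V/F and solve Σ zᵢ(Kᵢ−1)/(1+ψ₂(Kᵢ−1)) = 0.
Feasibility: ΣzᵢKᵢ = 2.309, Σzᵢ/Kᵢ = 1.248 — both > 1, two phases present.
Newton iteration, ψ₂⁰ = 0.5:
  ψ₂ = 0.500: g = 0.0423, g' = -0.770 → ψ₂ = 0.555
  ψ₂ = 0.555: g = 0.0022, g' = -0.695 → ψ₂ = 0.558
Converged at ψ₂ = 0.558.
  A: x = 0.045, y = 0.346
  B: x = 0.027, y = 0.097
  C: x = 0.928, y = 0.557

V/F (drum 2) = 0.558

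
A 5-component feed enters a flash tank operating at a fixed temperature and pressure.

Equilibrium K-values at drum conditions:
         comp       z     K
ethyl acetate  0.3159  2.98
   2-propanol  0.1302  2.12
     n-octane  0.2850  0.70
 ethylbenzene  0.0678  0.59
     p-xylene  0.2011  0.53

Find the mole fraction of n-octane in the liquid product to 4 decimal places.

x_n-octane = 0.3799

Newton–Raphson from ψ = 0.38:
  ψ = 0.3800: g = 0.21472, g' = -0.5982 → ψ = 0.7390
  ψ = 0.7390: g = 0.03917, g' = -0.4231 → ψ = 0.8316
  ψ = 0.8316: g = 0.00059, g' = -0.4121 → ψ = 0.8330
Converged at ψ = 0.8330.
Compositions from xᵢ = zᵢ/(1+ψ(Kᵢ−1)), yᵢ = Kᵢxᵢ:
  ethyl acetate: x = 0.1192, y = 0.3553
  2-propanol: x = 0.0674, y = 0.1428
  n-octane: x = 0.3799, y = 0.2660
  ethylbenzene: x = 0.1030, y = 0.0607
  p-xylene: x = 0.3305, y = 0.1752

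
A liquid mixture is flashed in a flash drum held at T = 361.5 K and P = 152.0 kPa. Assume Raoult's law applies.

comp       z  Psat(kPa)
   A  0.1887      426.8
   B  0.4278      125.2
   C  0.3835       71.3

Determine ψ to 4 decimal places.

ψ = 0.0950

Raoult's law: Kᵢ = Pᵢˢᵃᵗ/P = Pᵢˢᵃᵗ/152.0.
  K_A = 426.8/152.0 = 2.807895, K_B = 125.2/152.0 = 0.823684, K_C = 71.3/152.0 = 0.469079
Rachford–Rice: g(ψ) = Σ zᵢ(Kᵢ−1)/(1+ψ(Kᵢ−1)) = 0.
Check two-phase: ΣzᵢKᵢ = 1.0621 > 1 and Σzᵢ/Kᵢ = 1.4041 > 1, so g(0) = 0.0621 > 0 and g(1) = -0.4041 < 0.
Newton–Raphson from ψ = 0.43:
  ψ = 0.4300: g = -0.15352, g' = -0.3923 → ψ = 0.0387
  ψ = 0.0387: g = 0.03502, g' = -0.6649 → ψ = 0.0914
  ψ = 0.0914: g = 0.00214, g' = -0.5874 → ψ = 0.0950
Converged at ψ = 0.0950.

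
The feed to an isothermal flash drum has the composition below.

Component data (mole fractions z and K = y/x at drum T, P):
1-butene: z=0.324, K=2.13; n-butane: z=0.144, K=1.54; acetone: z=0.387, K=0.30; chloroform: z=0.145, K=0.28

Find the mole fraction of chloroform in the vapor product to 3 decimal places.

Let ψ = V/F and solve Σ zᵢ(Kᵢ−1)/(1+ψ(Kᵢ−1)) = 0.
g(0) = ΣzᵢKᵢ − 1 = 0.069 and g(1) = 1 − Σzᵢ/Kᵢ = -1.053, so a root lies in (0, 1).
Iterate (Newton) starting at ψ = 0.5:
  ψ = 0.500: g = -0.2847, g' = -0.827 → ψ = 0.156
  ψ = 0.156: g = -0.0386, g' = -0.669 → ψ = 0.098
Converged at ψ = 0.098.
Compositions from xᵢ = zᵢ/(1+ψ(Kᵢ−1)), yᵢ = Kᵢxᵢ:
  1-butene: x = 0.292, y = 0.621
  n-butane: x = 0.137, y = 0.211
  acetone: x = 0.416, y = 0.125
  chloroform: x = 0.156, y = 0.044

y_chloroform = 0.044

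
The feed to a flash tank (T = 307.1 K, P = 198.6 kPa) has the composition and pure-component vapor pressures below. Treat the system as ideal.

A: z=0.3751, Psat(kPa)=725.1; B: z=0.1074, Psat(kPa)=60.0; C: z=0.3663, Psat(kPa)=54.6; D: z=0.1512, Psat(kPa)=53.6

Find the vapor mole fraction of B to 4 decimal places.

Raoult's law: Kᵢ = Pᵢˢᵃᵗ/P = Pᵢˢᵃᵗ/198.6.
  K_A = 725.1/198.6 = 3.651057, K_B = 60.0/198.6 = 0.302115, K_C = 54.6/198.6 = 0.274924, K_D = 53.6/198.6 = 0.269889
Material balance + equilibrium reduce to Σ zᵢ(Kᵢ−1)/(1+ψ(Kᵢ−1)) = 0.
Check two-phase: ΣzᵢKᵢ = 1.5435 > 1 and Σzᵢ/Kᵢ = 2.3508 > 1, so g(0) = 0.5435 > 0 and g(1) = -1.3508 < 0.
Newton iteration, ψ⁰ = 0.51:
  ψ = 0.5100: g = -0.29091, g' = -1.2921 → ψ = 0.2849
  ψ = 0.2849: g = -0.00110, g' = -1.3716 → ψ = 0.2841
Converged at ψ = 0.2841.
Compositions from xᵢ = zᵢ/(1+ψ(Kᵢ−1)), yᵢ = Kᵢxᵢ:
  A: x = 0.2140, y = 0.7812
  B: x = 0.1340, y = 0.0405
  C: x = 0.4613, y = 0.1268
  D: x = 0.1908, y = 0.0515

y_B = 0.0405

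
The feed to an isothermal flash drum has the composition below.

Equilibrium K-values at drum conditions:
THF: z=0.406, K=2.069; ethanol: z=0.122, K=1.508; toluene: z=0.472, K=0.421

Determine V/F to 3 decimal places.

Rachford–Rice: g(V/F) = Σ zᵢ(Kᵢ−1)/(1+V/F(Kᵢ−1)) = 0.
Feasibility: ΣzᵢKᵢ = 1.223, Σzᵢ/Kᵢ = 1.398 — both > 1, two phases present.
Iterate (Newton) starting at V/F = 0.5:
  V/F = 0.500: g = -0.0524, g' = -0.531 → V/F = 0.401
  V/F = 0.401: g = -0.0008, g' = -0.517 → V/F = 0.400
Converged at V/F = 0.400.

V/F = 0.400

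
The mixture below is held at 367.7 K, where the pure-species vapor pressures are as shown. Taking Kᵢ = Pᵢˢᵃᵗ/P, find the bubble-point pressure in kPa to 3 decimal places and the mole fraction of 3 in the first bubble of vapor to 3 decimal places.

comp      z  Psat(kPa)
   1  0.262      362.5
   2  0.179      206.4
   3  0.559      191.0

Pbub = 238.690 kPa, y_3 = 0.447

At the bubble point ψ → 0, so ΣzᵢKᵢ = 1 with Kᵢ = Pᵢˢᵃᵗ/P ⇒ P = ΣzᵢPᵢˢᵃᵗ.
P = 0.262·362.5 + 0.179·206.4 + 0.559·191.0 = 238.690 kPa
yᵢ = zᵢPᵢˢᵃᵗ/P ⇒ y_3 = 0.559·191.0/238.690 = 0.447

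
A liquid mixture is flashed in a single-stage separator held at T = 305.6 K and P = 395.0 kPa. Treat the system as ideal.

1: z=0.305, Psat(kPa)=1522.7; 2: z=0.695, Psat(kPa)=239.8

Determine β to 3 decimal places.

β = 0.533

Raoult's law: Kᵢ = Pᵢˢᵃᵗ/P = Pᵢˢᵃᵗ/395.0.
  K_1 = 1522.7/395.0 = 3.85494, K_2 = 239.8/395.0 = 0.60709
Let β = V/F and solve Σ zᵢ(Kᵢ−1)/(1+β(Kᵢ−1)) = 0.
Check two-phase: ΣzᵢKᵢ = 1.598 > 1 and Σzᵢ/Kᵢ = 1.224 > 1, so g(0) = 0.598 > 0 and g(1) = -0.224 < 0.
Newton–Raphson from β = 0.5:
  β = 0.500: g = 0.0189, g' = -0.588 → β = 0.532
  β = 0.532: g = 0.0004, g' = -0.563 → β = 0.533
Converged at β = 0.533.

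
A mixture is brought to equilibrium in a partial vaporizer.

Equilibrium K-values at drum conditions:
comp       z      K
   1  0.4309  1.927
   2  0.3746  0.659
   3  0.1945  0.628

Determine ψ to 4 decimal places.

ψ = 0.6111

Newton iteration, ψ⁰ = 0.5:
  ψ = 0.5000: g = 0.03006, g' = -0.2768 → ψ = 0.6086
  ψ = 0.6086: g = 0.00066, g' = -0.2657 → ψ = 0.6111
Converged at ψ = 0.6111.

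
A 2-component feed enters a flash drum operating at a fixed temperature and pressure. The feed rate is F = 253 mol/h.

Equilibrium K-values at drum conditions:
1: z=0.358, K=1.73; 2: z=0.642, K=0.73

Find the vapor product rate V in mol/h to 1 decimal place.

V = 113.0 mol/h

Let ψ = V/F and solve Σ zᵢ(Kᵢ−1)/(1+ψ(Kᵢ−1)) = 0.
Check two-phase: ΣzᵢKᵢ = 1.088 > 1 and Σzᵢ/Kᵢ = 1.086 > 1, so g(0) = 0.088 > 0 and g(1) = -0.086 < 0.
Newton iteration, ψ⁰ = 0.5:
  ψ = 0.500: g = -0.0089, g' = -0.165 → ψ = 0.446
Converged at ψ = 0.446.
Then V = ψ·F = 0.4465·253 = 113.0 mol/h and L = F − V = 140.0 mol/h.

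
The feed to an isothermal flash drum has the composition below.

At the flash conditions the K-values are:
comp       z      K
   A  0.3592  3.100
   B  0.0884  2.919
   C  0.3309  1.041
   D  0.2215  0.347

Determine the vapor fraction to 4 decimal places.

ψ = 0.8813

Rachford–Rice: g(ψ) = Σ zᵢ(Kᵢ−1)/(1+ψ(Kᵢ−1)) = 0.
g(0) = ΣzᵢKᵢ − 1 = 0.7929 and g(1) = 1 − Σzᵢ/Kᵢ = -0.1024, so a root lies in (0, 1).
Newton iteration, ψ⁰ = 0.5:
  ψ = 0.5000: g = 0.25307, g' = -0.6705 → ψ = 0.8774
  ψ = 0.8774: g = 0.00295, g' = -0.7597 → ψ = 0.8813
Converged at ψ = 0.8813.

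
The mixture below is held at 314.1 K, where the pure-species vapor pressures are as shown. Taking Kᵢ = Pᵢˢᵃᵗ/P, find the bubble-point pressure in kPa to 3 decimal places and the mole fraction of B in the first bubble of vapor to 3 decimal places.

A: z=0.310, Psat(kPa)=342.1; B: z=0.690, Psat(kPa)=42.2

Pbub = 135.169 kPa, y_B = 0.215

At the bubble point ψ → 0, so ΣzᵢKᵢ = 1 with Kᵢ = Pᵢˢᵃᵗ/P ⇒ P = ΣzᵢPᵢˢᵃᵗ.
P = 0.310·342.1 + 0.690·42.2 = 135.169 kPa
yᵢ = zᵢPᵢˢᵃᵗ/P ⇒ y_B = 0.690·42.2/135.169 = 0.215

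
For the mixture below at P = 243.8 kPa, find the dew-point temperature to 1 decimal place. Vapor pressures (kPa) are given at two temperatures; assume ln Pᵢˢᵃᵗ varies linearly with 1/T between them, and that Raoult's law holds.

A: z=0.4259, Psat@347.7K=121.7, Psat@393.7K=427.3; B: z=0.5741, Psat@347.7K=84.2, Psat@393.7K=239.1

T = 385.0 K

Dew-point temperature: Σzᵢ·P/Pᵢˢᵃᵗ(T) = 1. Interpolate ln Pᵢˢᵃᵗ = aᵢ + bᵢ/T.
  T = 347.7 K: ΣzᵢP/Pᵢˢᵃᵗ = 2.5155
  T = 393.7 K: ΣzᵢP/Pᵢˢᵃᵗ = 0.8284
  T = 370.7 K: ΣzᵢP/Pᵢˢᵃᵗ = 1.3930
  T = 382.2 K: ΣzᵢP/Pᵢˢᵃᵗ = 1.0656
  T = 387.9 K: ΣzᵢP/Pᵢˢᵃᵗ = 0.9387
  T = 385.0 K: ΣzᵢP/Pᵢˢᵃᵗ = 1.0008
Interpolating between 385.0 K and 387.9 K gives T ≈ 385.0 K.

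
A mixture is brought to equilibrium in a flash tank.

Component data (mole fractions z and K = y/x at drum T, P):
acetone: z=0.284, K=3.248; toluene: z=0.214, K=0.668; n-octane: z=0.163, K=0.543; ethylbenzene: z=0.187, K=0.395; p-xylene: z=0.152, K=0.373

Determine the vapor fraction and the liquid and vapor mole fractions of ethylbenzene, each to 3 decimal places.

ψ = 0.251, x_ethylbenzene = 0.220, y_ethylbenzene = 0.087

Let ψ = V/F and solve Σ zᵢ(Kᵢ−1)/(1+ψ(Kᵢ−1)) = 0.
Feasibility: ΣzᵢKᵢ = 1.284, Σzᵢ/Kᵢ = 1.589 — both > 1, two phases present.
Iterate (Newton) starting at ψ = 0.5:
  ψ = 0.500: g = -0.1822, g' = -0.677 → ψ = 0.231
  ψ = 0.231: g = 0.0172, g' = -0.867 → ψ = 0.251
Converged at ψ = 0.251.
Compositions from xᵢ = zᵢ/(1+ψ(Kᵢ−1)), yᵢ = Kᵢxᵢ:
  acetone: x = 0.182, y = 0.590
  toluene: x = 0.233, y = 0.156
  n-octane: x = 0.184, y = 0.100
  ethylbenzene: x = 0.220, y = 0.087
  p-xylene: x = 0.180, y = 0.067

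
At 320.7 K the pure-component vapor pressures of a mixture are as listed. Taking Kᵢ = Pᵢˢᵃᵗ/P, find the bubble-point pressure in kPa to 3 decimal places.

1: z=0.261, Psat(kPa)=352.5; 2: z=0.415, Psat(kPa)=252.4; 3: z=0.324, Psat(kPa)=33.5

Pbub = 207.602 kPa

At the bubble point ψ → 0, so ΣzᵢKᵢ = 1 with Kᵢ = Pᵢˢᵃᵗ/P ⇒ P = ΣzᵢPᵢˢᵃᵗ.
P = 0.261·352.5 + 0.415·252.4 + 0.324·33.5 = 207.602 kPa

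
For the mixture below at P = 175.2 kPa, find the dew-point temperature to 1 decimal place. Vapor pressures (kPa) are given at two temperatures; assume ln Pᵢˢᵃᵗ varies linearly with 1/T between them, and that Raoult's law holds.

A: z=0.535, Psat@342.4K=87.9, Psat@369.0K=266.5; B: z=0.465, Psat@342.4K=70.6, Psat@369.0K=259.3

T = 359.5 K

Dew-point temperature: Σzᵢ·P/Pᵢˢᵃᵗ(T) = 1. Interpolate ln Pᵢˢᵃᵗ = aᵢ + bᵢ/T.
  T = 342.4 K: ΣzᵢP/Pᵢˢᵃᵗ = 2.2203
  T = 369.0 K: ΣzᵢP/Pᵢˢᵃᵗ = 0.6659
  T = 355.7 K: ΣzᵢP/Pᵢˢᵃᵗ = 1.1875
  T = 362.4 K: ΣzᵢP/Pᵢˢᵃᵗ = 0.8824
  T = 359.0 K: ΣzᵢP/Pᵢˢᵃᵗ = 1.0244
  T = 360.7 K: ΣzᵢP/Pᵢˢᵃᵗ = 0.9504
  T = 359.9 K: ΣzᵢP/Pᵢˢᵃᵗ = 0.9844
Interpolating between 359.0 K and 359.9 K gives T ≈ 359.5 K.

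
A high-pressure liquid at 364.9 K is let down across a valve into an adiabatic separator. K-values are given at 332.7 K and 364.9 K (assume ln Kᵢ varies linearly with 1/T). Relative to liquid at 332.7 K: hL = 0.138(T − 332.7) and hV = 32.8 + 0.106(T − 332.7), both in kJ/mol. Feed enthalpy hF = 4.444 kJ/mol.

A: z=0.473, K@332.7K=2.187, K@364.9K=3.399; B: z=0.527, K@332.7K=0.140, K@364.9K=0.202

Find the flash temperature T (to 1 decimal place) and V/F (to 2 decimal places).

Adiabatic flash: solve Rachford–Rice at each trial T, then check hF = ψ·hV(T) + (1−ψ)·hL(T).
  T = 332.7 K: K = (2.187, 0.140), RR gives ψ = 0.106, H_out = 3.478 kJ/mol
  T = 364.9 K: K = (3.399, 0.202), RR gives ψ = 0.373, H_out = 16.295 kJ/mol
  T = 348.8 K: K = (2.754, 0.170), RR gives ψ = 0.269, H_out = 10.913 kJ/mol
  T = 340.8 K: K = (2.463, 0.155), RR gives ψ = 0.199, H_out = 7.599 kJ/mol
  T = 336.8 K: K = (2.324, 0.147), RR gives ψ = 0.157, H_out = 5.685 kJ/mol
  T = 334.8 K: K = (2.257, 0.144), RR gives ψ = 0.133, H_out = 4.643 kJ/mol
Linear interpolation between T = 332.7 (H_out = 3.478) and T = 334.8 (H_out = 4.643) on hF = 4.444 gives T ≈ 334.4 K, at which ψ = 0.13.

T = 334.4 K, V/F = 0.13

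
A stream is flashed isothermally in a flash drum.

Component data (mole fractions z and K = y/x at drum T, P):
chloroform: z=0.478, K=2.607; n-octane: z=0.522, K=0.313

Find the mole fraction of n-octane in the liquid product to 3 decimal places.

Material balance + equilibrium reduce to Σ zᵢ(Kᵢ−1)/(1+ψ(Kᵢ−1)) = 0.
Check two-phase: ΣzᵢKᵢ = 1.410 > 1 and Σzᵢ/Kᵢ = 1.851 > 1, so g(0) = 0.410 > 0 and g(1) = -0.851 < 0.
Newton–Raphson from ψ = 0.5:
  ψ = 0.500: g = -0.1203, g' = -0.951 → ψ = 0.373
  ψ = 0.373: g = -0.0024, g' = -0.928 → ψ = 0.371
Converged at ψ = 0.371.
Compositions from xᵢ = zᵢ/(1+ψ(Kᵢ−1)), yᵢ = Kᵢxᵢ:
  chloroform: x = 0.299, y = 0.781
  n-octane: x = 0.701, y = 0.219

x_n-octane = 0.701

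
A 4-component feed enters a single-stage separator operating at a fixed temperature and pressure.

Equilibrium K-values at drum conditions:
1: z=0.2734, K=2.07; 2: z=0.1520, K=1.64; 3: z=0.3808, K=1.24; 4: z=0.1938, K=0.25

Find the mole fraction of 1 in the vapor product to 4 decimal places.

y_1 = 0.3215

Material balance + equilibrium reduce to Σ zᵢ(Kᵢ−1)/(1+ψ(Kᵢ−1)) = 0.
Check two-phase: ΣzᵢKᵢ = 1.3359 > 1 and Σzᵢ/Kᵢ = 1.3071 > 1, so g(0) = 0.3359 > 0 and g(1) = -0.3071 < 0.
Newton–Raphson from ψ = 0.5:
  ψ = 0.5000: g = 0.11332, g' = -0.4651 → ψ = 0.7436
  ψ = 0.7436: g = -0.02226, g' = -0.6987 → ψ = 0.7118
  ψ = 0.7118: g = -0.00083, g' = -0.6479 → ψ = 0.7105
Converged at ψ = 0.7105.
Compositions from xᵢ = zᵢ/(1+ψ(Kᵢ−1)), yᵢ = Kᵢxᵢ:
  1: x = 0.1553, y = 0.3215
  2: x = 0.1045, y = 0.1714
  3: x = 0.3253, y = 0.4034
  4: x = 0.4149, y = 0.1037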